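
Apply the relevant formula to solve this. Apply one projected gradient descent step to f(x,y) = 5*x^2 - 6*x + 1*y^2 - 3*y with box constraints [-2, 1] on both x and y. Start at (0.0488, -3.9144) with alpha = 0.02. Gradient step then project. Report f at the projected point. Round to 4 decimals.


Step 1: Compute gradient at (0.0488, -3.9144).
grad_x = 2*5*0.0488 - 6 = -5.512
grad_y = 2*1*-3.9144 - 3 = -10.8288
Step 2: Gradient step.
x_raw = 0.0488 - 0.02*-5.512 = 0.159
y_raw = -3.9144 - 0.02*-10.8288 = -3.6978
Step 3: Project onto [-2, 1].
x_proj = clip(0.159) = 0.159
y_proj = clip(-3.6978) = -2.0
Step 4: Evaluate f.
f(0.159, -2.0) = 9.1722


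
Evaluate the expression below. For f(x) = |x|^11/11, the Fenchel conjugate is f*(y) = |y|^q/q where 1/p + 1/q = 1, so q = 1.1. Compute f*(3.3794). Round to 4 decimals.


The conjugate exponent q satisfies 1/p + 1/q = 1.
p = 11, so q = 11/(11 - 1) = 1.1
|y|^q = 3.3794^1.1 = 3.817
f*(3.3794) = 3.817 / 1.1 = 3.47


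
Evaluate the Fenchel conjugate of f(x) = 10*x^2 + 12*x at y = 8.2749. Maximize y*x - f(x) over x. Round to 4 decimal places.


f*(y) = sup_x {y*x - a*x^2 - b*x} = sup_x {(y-b)*x - a*x^2}
FOC: (y - b) - 2a*x = 0 => x* = (y - b)/(2a)
x* = (8.2749 - 12)/(2*10) = -0.1863
f*(8.2749) = (y-b)^2/(4a) = (8.2749 - 12)^2/(4*10)
= 13.8764/40 = 0.3469


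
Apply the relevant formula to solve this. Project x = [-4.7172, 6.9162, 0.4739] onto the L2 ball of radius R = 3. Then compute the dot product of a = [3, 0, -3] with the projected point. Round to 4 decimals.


Step 1: Compute ||x|| (intermediates to 6 decimals).
||x|| = sqrt((-4.7172)^2 + 6.9162^2 + 0.4739^2) = 8.385128
Step 2: Project.
Since ||x|| > R, scale = R/||x|| = 3/8.385128 = 0.357776, proj(x) = scale * x
proj(x) = [-1.687701, 2.47445, 0.16955]
Step 3: Dot product.
a^T * proj(x) = 3*(-1.687701) + 0*2.47445 - 3*0.16955 = -5.5718


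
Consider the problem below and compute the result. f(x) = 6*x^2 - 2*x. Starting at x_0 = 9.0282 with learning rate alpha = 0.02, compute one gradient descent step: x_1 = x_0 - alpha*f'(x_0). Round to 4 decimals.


We compute the gradient at x_0 and apply the update.
f'(x) = 12*x - 2
f'(9.0282) = 12*9.0282 - 2 = 106.3384
x_1 = 9.0282 - 0.02*106.3384 = 6.9014


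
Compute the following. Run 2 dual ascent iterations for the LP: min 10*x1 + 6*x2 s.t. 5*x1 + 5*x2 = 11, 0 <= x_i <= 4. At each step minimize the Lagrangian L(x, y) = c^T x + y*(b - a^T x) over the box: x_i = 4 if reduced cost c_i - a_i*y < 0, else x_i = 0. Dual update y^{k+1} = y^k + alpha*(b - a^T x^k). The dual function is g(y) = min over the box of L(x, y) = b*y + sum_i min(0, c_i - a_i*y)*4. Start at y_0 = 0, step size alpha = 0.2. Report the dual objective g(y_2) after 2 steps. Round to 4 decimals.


Dual ascent for LP: min 10*x1 + 6*x2, 5*x1 + 5*x2 = 11, 0 <= x_i <= 4
Step 1: y^k = 0.0, reduced costs: (10.0, 6.0)
  x^k = (0.0, 0.0), subgradient = b - a^T x = 11.0
  y^{k+1} = 0.0 + 0.2*11.0 = 2.2
Step 2: y^k = 2.2, reduced costs: (-1.0, -5.0)
  x^k = (4.0, 4.0), subgradient = b - a^T x = -29.0
  y^{k+1} = 2.2 + 0.2*-29.0 = -3.6
Dual objective at y_2 = -3.6: reduced costs (28.0, 24.0), box minimizer x = (0.0, 0.0)
g(y_2) = b*y + (c1 - a1*y)*x1 + (c2 - a2*y)*x2 = 11*(-3.6) + 28.0*0.0 + 24.0*0.0 = -39.6 + 0.0 + 0.0 = -39.6


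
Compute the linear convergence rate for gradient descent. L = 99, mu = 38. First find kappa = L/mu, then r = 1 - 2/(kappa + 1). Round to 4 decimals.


Step 1: Compute the condition number.
kappa = L/mu = 99/38 = 2.6053
Step 2: Compute the convergence rate.
r = 1 - 2/(kappa + 1) = 1 - 2*mu/(L + mu) = (L - mu)/(L + mu) = 61/137 = 0.4453


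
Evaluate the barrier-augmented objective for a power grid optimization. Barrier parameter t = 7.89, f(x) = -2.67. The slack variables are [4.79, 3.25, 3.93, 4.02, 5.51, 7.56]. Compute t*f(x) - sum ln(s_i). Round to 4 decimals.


Step 1: Compute log-barrier.
ln values: [1.5665, 1.1787, 1.3686, 1.3913, 1.7066, 2.0229]
phi = -(1.5665 + 1.1787 + 1.3686 + 1.3913 + 1.7066 + 2.0229) = -9.2345
Step 2: Compute augmented objective.
t*f(x) = 7.89*-2.67 = -21.0663
Total = -21.0663 - 9.2345 = -30.3008


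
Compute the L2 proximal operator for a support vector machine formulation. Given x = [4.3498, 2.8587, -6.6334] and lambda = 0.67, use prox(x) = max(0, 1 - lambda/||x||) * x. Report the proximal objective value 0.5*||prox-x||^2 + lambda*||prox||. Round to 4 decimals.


Step 1: Compute ||x||.
||x|| = 8.4318
Step 2: Compute scaling factor.
scale = max(0, 1 - 0.67/8.4318) = 0.9205
Step 3: prox(x) = [4.0042, 2.6315, -6.1063]
||prox(x)|| = 7.7618
Step 4: Proximal objective.
0.5*||prox-x||^2 = 0.2245
lambda*||prox|| = 5.2004
Total = 5.4248


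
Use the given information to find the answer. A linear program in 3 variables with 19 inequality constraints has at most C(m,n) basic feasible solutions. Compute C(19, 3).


Each vertex corresponds to some choice of n active constraints out of m, so the number of vertices is at most C(m, n) = m! / (n!(m-n)!).
m = 19, n = 3
Numerator: 19 * 18 * 17
Denominator: 3! = 6
C(19, 3) = 969


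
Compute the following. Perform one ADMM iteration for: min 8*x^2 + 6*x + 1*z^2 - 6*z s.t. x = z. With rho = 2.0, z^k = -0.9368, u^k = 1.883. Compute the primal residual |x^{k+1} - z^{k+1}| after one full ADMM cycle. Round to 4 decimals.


ADMM iteration with rho = 2.0, z^k = -0.9368, u^k = 1.883
Step 1: x-update.
Minimize 8*x^2 + 6*x + (2.0/2)*(x + 0.9368 + 1.883)^2
FOC: (2*8 + 2.0)*x = -6 + 2.0*(-0.9368 - 1.883)
x^{k+1} = -0.6466
Step 2: z-update.
Minimize 1*z^2 - 6*z + (2.0/2)*(-0.6466 - z + 1.883)^2
FOC: (2*1 + 2.0)*z = 6 + 2.0*(-0.6466 + 1.883)
z^{k+1} = 2.1182
Step 3: u-update.
u^{k+1} = 1.883 - 0.6466 - 2.1182 = -0.8818
Step 4: Primal residual = |-0.6466 - 2.1182| = 2.7648


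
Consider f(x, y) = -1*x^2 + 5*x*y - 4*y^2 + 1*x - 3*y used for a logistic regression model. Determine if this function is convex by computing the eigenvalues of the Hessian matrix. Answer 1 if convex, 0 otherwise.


The Hessian of f(x,y) = -1*x^2 + 5*x*y - 4*y^2 + 1*x - 3*y is:
H = [[-2, 5], [5, -8]]
Trace = -2 - 8 = -10
Determinant = -2*-8 - (5)^2 = -9
Discriminant = (-10)^2 - 4*-9 = 136.0
Eigenvalues: lambda_1 = -10.831, lambda_2 = 0.831
The function is not convex.

0


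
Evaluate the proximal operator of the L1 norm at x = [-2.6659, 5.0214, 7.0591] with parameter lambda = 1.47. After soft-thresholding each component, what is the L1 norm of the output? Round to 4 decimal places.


Soft-thresholding with lambda = 1.47:
prox(-2.6659) = sign(-2.6659)*max(|-2.6659| - 1.47, 0) = -1.1959
prox(5.0214) = sign(5.0214)*max(|5.0214| - 1.47, 0) = 3.5514
prox(7.0591) = sign(7.0591)*max(|7.0591| - 1.47, 0) = 5.5891
prox(x) = [-1.1959, 3.5514, 5.5891]
||prox(x)||_1 = 1.1959 + 3.5514 + 5.5891 = 10.3364


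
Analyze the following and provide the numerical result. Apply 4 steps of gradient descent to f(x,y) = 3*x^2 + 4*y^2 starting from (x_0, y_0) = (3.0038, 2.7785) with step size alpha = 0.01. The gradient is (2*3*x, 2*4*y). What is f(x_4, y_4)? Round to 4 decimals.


Gradient descent on f(x,y) = 3*x^2 + 4*y^2.
Starting point: (3.0038, 2.7785), alpha = 0.01
Step 1: grad_x = 2*3*3.0038 = 18.0228, grad_y = 2*4*2.7785 = 22.228
  x_1 = 3.0038 - 0.01*18.0228 = 2.8236
  y_1 = 2.7785 - 0.01*22.228 = 2.5562
Step 2: grad_x = 2*3*2.8236 = 16.9414, grad_y = 2*4*2.5562 = 20.4498
  x_2 = 2.8236 - 0.01*16.9414 = 2.6542
  y_2 = 2.5562 - 0.01*20.4498 = 2.3517
Step 3: grad_x = 2*3*2.6542 = 15.9249, grad_y = 2*4*2.3517 = 18.8138
  x_3 = 2.6542 - 0.01*15.9249 = 2.4949
  y_3 = 2.3517 - 0.01*18.8138 = 2.1636
Step 4: grad_x = 2*3*2.4949 = 14.9694, grad_y = 2*4*2.1636 = 17.3087
  x_4 = 2.4949 - 0.01*14.9694 = 2.3452
  y_4 = 2.1636 - 0.01*17.3087 = 1.9905
f(2.3452, 1.9905) = 3*2.3452^2 + 4*1.9905^2 = 32.3484


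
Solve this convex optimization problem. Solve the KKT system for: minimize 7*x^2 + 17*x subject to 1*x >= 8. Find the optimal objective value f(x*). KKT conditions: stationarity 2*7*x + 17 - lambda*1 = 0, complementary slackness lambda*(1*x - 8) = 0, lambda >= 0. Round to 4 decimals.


Step 1: Try lambda = 0 (constraint inactive).
x_unc = -17/(2*7) = -1.2143
Check: 1*-1.2143 = -1.2143 < 8 -- violated!
Step 2: Constraint must be active: 1*x = 8
x* = 8/1 = 8.0
lambda = (2*7*8.0 + 17)/1 = 129.0
Step 3: Compute optimal value.
f(x*) = 7*8.0^2 + 17*8.0 = 584.0


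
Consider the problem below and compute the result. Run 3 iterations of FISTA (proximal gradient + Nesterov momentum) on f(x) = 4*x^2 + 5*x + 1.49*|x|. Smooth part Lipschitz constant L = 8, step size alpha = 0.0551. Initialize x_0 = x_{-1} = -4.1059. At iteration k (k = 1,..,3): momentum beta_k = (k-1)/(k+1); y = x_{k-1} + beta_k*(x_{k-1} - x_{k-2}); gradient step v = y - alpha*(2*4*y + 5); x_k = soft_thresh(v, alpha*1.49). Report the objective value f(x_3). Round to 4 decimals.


FISTA on f(x) = 4*x^2 + 5*x + 1.49*|x|
L = 8, alpha = 0.0551
Iteration 1: beta = 0.0, y = -4.1059 + 0.0*(-4.1059 + 4.1059) = -4.1059
  grad(y) = -27.8472, v = y - alpha*grad = -2.5715
  prox(v) = soft_thresh(-2.5715, 0.0821) = -2.4894
Iteration 2: beta = 0.3333, y = -2.4894 + 0.3333*(-2.4894 + 4.1059) = -1.9506
  grad(y) = -10.6047, v = y - alpha*grad = -1.3663
  prox(v) = soft_thresh(-1.3663, 0.0821) = -1.2842
Iteration 3: beta = 0.5, y = -1.2842 + 0.5*(-1.2842 + 2.4894) = -0.6815
  grad(y) = -0.4524, v = y - alpha*grad = -0.6566
  prox(v) = soft_thresh(-0.6566, 0.0821) = -0.5745
f(x_3) = 4*(-0.5745)^2 + 5*(-0.5745) + 1.49*|-0.5745| = -0.6963


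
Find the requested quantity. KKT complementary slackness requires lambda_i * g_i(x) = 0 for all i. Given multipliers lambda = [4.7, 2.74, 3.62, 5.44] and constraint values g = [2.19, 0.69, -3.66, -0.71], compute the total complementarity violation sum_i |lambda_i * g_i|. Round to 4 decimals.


KKT complementary slackness check:
lambda_1 * g_1 = 4.7 * 2.19 = 10.293
lambda_2 * g_2 = 2.74 * 0.69 = 1.8906
lambda_3 * g_3 = 3.62 * -3.66 = -13.2492
lambda_4 * g_4 = 5.44 * -0.71 = -3.8624
Total violation = 10.293 + 1.8906 + 13.2492 + 3.8624 = 29.2952


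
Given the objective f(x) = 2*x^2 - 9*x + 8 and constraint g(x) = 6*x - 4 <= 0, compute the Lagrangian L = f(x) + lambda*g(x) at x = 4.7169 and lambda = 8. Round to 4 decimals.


Step 1: Evaluate f(x).
f(4.7169) = 2*4.7169^2 - 9*4.7169 + 8 = 10.0462
Step 2: Evaluate g(x).
g(4.7169) = 6*4.7169 - 4 = 24.3014
Step 3: Compute Lagrangian.
L = 10.0462 + 8*24.3014 = 204.4574


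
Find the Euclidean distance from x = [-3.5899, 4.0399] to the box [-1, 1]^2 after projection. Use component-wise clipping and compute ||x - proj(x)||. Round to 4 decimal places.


Project each component onto [-1, 1].
clip(-3.5899) = -1.0, clip(4.0399) = 1.0
Projection = [-1.0, 1.0]
Squared diffs: [6.7076, 9.241]
Distance = sqrt(15.9486) = 3.9936


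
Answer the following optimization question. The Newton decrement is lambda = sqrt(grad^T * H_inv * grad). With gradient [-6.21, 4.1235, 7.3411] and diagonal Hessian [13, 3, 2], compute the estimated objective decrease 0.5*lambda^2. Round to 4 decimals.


Step 1: H is diagonal, so H^(-1) * g = [-0.4777, 1.3745, 3.6706].
Step 2: g^T H^(-1) g = sum_i g_i^2 / H_ii
  = (-6.21)^2/13 + (4.1235)^2/3 + (7.3411)^2/2
  = 2.9665 + 5.6678 + 26.9459 = 35.5801
Step 3: Objective decrease = 0.5 * g^T H^(-1) g = 17.79


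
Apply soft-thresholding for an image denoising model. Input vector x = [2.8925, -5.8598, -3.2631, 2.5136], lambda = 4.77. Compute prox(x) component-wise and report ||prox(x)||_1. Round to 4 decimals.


Soft-thresholding with lambda = 4.77:
prox(2.8925) = sign(2.8925)*max(|2.8925| - 4.77, 0) = 0.0
prox(-5.8598) = sign(-5.8598)*max(|-5.8598| - 4.77, 0) = -1.0898
prox(-3.2631) = sign(-3.2631)*max(|-3.2631| - 4.77, 0) = 0.0
prox(2.5136) = sign(2.5136)*max(|2.5136| - 4.77, 0) = 0.0
prox(x) = [0.0, -1.0898, 0.0, 0.0]
||prox(x)||_1 = 0.0 + 1.0898 + 0.0 + 0.0 = 1.0898


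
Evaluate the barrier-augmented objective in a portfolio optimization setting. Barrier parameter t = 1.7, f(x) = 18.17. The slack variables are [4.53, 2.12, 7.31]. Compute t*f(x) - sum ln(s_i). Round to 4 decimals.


Step 1: Compute log-barrier.
ln values: [1.5107, 0.7514, 1.9892]
phi = -(1.5107 + 0.7514 + 1.9892) = -4.2514
Step 2: Compute augmented objective.
t*f(x) = 1.7*18.17 = 30.889
Total = 30.889 - 4.2514 = 26.6376


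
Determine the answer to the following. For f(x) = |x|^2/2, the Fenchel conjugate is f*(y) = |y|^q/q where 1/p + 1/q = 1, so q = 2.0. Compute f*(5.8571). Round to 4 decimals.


The conjugate exponent q satisfies 1/p + 1/q = 1.
p = 2, so q = 2/(2 - 1) = 2.0
|y|^q = 5.8571^2.0 = 34.3056
f*(5.8571) = 34.3056 / 2.0 = 17.1528


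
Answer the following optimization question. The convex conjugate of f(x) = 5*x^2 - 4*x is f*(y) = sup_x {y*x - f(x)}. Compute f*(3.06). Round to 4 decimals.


f*(y) = sup_x {y*x - a*x^2 - b*x} = sup_x {(y-b)*x - a*x^2}
FOC: (y - b) - 2a*x = 0 => x* = (y - b)/(2a)
x* = (3.06 + 4)/(2*5) = 0.706
f*(3.06) = (y-b)^2/(4a) = (3.06 + 4)^2/(4*5)
= 49.8436/20 = 2.4922


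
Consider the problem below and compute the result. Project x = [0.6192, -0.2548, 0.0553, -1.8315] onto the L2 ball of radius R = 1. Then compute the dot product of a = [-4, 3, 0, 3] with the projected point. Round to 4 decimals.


Step 1: Compute ||x|| (intermediates to 6 decimals).
||x|| = sqrt(0.6192^2 + (-0.2548)^2 + 0.0553^2 + (-1.8315)^2) = 1.950841
Step 2: Project.
Since ||x|| > R, scale = R/||x|| = 1/1.950841 = 0.512599, proj(x) = scale * x
proj(x) = [0.317401, -0.13061, 0.028347, -0.938825]
Step 3: Dot product.
a^T * proj(x) = -4*0.317401 + 3*(-0.13061) + 0*0.028347 + 3*(-0.938825) = -4.4779


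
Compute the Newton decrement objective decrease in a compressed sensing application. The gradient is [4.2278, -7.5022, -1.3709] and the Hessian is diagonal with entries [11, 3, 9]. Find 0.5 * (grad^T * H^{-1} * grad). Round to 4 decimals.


Step 1: H is diagonal, so H^(-1) * g = [0.3843, -2.5007, -0.1523].
Step 2: g^T H^(-1) g = sum_i g_i^2 / H_ii
  = (4.2278)^2/11 + (-7.5022)^2/3 + (-1.3709)^2/9
  = 1.6249 + 18.761 + 0.2088 = 20.5948
Step 3: Objective decrease = 0.5 * g^T H^(-1) g = 10.2974


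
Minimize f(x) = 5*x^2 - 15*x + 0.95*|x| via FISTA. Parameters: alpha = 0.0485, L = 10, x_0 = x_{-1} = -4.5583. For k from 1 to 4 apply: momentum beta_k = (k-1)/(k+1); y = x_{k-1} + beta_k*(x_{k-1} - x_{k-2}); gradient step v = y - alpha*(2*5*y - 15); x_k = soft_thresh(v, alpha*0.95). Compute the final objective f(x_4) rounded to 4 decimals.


FISTA on f(x) = 5*x^2 - 15*x + 0.95*|x|
L = 10, alpha = 0.0485
Iteration 1: beta = 0.0, y = -4.5583 + 0.0*(-4.5583 + 4.5583) = -4.5583
  grad(y) = -60.583, v = y - alpha*grad = -1.62
  prox(v) = soft_thresh(-1.62, 0.0461) = -1.5739
Iteration 2: beta = 0.3333, y = -1.5739 + 0.3333*(-1.5739 + 4.5583) = -0.5792
  grad(y) = -20.7917, v = y - alpha*grad = 0.4292
  prox(v) = soft_thresh(0.4292, 0.0461) = 0.3832
Iteration 3: beta = 0.5, y = 0.3832 + 0.5*(0.3832 + 1.5739) = 1.3617
  grad(y) = -1.3829, v = y - alpha*grad = 1.4288
  prox(v) = soft_thresh(1.4288, 0.0461) = 1.3827
Iteration 4: beta = 0.6, y = 1.3827 + 0.6*(1.3827 - 0.3832) = 1.9824
  grad(y) = 4.8243, v = y - alpha*grad = 1.7485
  prox(v) = soft_thresh(1.7485, 0.0461) = 1.7024
f(x_4) = 5*1.7024^2 - 15*1.7024 + 0.95*|1.7024| = -9.428


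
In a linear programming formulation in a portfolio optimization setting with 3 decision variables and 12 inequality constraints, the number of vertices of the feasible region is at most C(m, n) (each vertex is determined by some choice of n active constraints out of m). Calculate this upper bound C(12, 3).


Each vertex corresponds to some choice of n active constraints out of m, so the number of vertices is at most C(m, n) = m! / (n!(m-n)!).
m = 12, n = 3
Numerator: 12 * 11 * 10
Denominator: 3! = 6
C(12, 3) = 220


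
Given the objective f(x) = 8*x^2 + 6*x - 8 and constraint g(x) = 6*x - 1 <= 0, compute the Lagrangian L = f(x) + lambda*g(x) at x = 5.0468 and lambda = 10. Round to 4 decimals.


Step 1: Evaluate f(x).
f(5.0468) = 8*5.0468^2 + 6*5.0468 - 8 = 226.0423
Step 2: Evaluate g(x).
g(5.0468) = 6*5.0468 - 1 = 29.2808
Step 3: Compute Lagrangian.
L = 226.0423 + 10*29.2808 = 518.8503


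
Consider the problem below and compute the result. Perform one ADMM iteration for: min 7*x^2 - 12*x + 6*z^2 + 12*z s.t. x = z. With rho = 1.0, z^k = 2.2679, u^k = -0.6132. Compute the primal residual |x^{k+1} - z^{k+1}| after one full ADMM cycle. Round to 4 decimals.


ADMM iteration with rho = 1.0, z^k = 2.2679, u^k = -0.6132
Step 1: x-update.
Minimize 7*x^2 - 12*x + (1.0/2)*(x - 2.2679 - 0.6132)^2
FOC: (2*7 + 1.0)*x = 12 + 1.0*(2.2679 + 0.6132)
x^{k+1} = 0.9921
Step 2: z-update.
Minimize 6*z^2 + 12*z + (1.0/2)*(0.9921 - z - 0.6132)^2
FOC: (2*6 + 1.0)*z = -12 + 1.0*(0.9921 - 0.6132)
z^{k+1} = -0.8939
Step 3: u-update.
u^{k+1} = -0.6132 + 0.9921 + 0.8939 = 1.2728
Step 4: Primal residual = |0.9921 + 0.8939| = 1.886


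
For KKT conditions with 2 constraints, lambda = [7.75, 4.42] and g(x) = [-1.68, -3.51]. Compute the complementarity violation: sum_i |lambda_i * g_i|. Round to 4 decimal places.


KKT complementary slackness check:
lambda_1 * g_1 = 7.75 * -1.68 = -13.02
lambda_2 * g_2 = 4.42 * -3.51 = -15.5142
Total violation = 13.02 + 15.5142 = 28.5342


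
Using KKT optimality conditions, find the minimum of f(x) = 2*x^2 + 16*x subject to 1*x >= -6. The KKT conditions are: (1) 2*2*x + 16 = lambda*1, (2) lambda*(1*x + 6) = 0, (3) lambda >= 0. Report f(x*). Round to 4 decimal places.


Step 1: Try lambda = 0 (constraint inactive).
Stationarity: 2*2*x + 16 = 0
x* = -16/(2*2) = -4.0
Check constraint: 1*-4.0 = -4.0 >= -6 -- satisfied.
Step 2: Compute optimal value.
f(x*) = 2*(-4.0)^2 + 16*(-4.0) = -32.0


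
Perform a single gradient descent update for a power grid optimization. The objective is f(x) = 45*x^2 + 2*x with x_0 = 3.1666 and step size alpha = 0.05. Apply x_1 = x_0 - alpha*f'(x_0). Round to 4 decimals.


We compute the gradient at x_0 and apply the update.
f'(x) = 90*x + 2
f'(3.1666) = 90*3.1666 + 2 = 286.994
x_1 = 3.1666 - 0.05*286.994 = -11.1831


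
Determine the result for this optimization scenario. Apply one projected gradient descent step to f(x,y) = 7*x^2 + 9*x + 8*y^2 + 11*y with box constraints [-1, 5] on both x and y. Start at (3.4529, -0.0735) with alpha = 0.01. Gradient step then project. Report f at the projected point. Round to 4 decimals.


Step 1: Compute gradient at (3.4529, -0.0735).
grad_x = 2*7*3.4529 + 9 = 57.3406
grad_y = 2*8*-0.0735 + 11 = 9.824
Step 2: Gradient step.
x_raw = 3.4529 - 0.01*57.3406 = 2.8795
y_raw = -0.0735 - 0.01*9.824 = -0.1717
Step 3: Project onto [-1, 5].
x_proj = clip(2.8795) = 2.8795
y_proj = clip(-0.1717) = -0.1717
Step 4: Evaluate f.
f(2.8795, -0.1717) = 82.3027


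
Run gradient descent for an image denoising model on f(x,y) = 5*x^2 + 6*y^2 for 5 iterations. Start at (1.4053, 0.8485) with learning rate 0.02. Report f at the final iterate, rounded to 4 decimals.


Gradient descent on f(x,y) = 5*x^2 + 6*y^2.
Starting point: (1.4053, 0.8485), alpha = 0.02
Step 1: grad_x = 2*5*1.4053 = 14.053, grad_y = 2*6*0.8485 = 10.182
  x_1 = 1.4053 - 0.02*14.053 = 1.1242
  y_1 = 0.8485 - 0.02*10.182 = 0.6449
Step 2: grad_x = 2*5*1.1242 = 11.2424, grad_y = 2*6*0.6449 = 7.7383
  x_2 = 1.1242 - 0.02*11.2424 = 0.8994
  y_2 = 0.6449 - 0.02*7.7383 = 0.4901
Step 3: grad_x = 2*5*0.8994 = 8.9939, grad_y = 2*6*0.4901 = 5.8811
  x_3 = 0.8994 - 0.02*8.9939 = 0.7195
  y_3 = 0.4901 - 0.02*5.8811 = 0.3725
Step 4: grad_x = 2*5*0.7195 = 7.1951, grad_y = 2*6*0.3725 = 4.4697
  x_4 = 0.7195 - 0.02*7.1951 = 0.5756
  y_4 = 0.3725 - 0.02*4.4697 = 0.2831
Step 5: grad_x = 2*5*0.5756 = 5.7561, grad_y = 2*6*0.2831 = 3.3969
  x_5 = 0.5756 - 0.02*5.7561 = 0.4605
  y_5 = 0.2831 - 0.02*3.3969 = 0.2151
f(0.4605, 0.2151) = 5*0.4605^2 + 6*0.2151^2 = 1.338


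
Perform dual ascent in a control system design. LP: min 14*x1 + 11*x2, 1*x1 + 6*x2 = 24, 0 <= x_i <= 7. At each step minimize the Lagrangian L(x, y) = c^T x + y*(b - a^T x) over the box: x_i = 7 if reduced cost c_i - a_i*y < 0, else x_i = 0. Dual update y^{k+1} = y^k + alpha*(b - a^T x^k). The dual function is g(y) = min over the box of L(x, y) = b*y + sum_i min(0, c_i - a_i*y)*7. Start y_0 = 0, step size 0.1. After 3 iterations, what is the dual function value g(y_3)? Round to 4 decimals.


Dual ascent for LP: min 14*x1 + 11*x2, 1*x1 + 6*x2 = 24, 0 <= x_i <= 7
Step 1: y^k = 0.0, reduced costs: (14.0, 11.0)
  x^k = (0.0, 0.0), subgradient = b - a^T x = 24.0
  y^{k+1} = 0.0 + 0.1*24.0 = 2.4
Step 2: y^k = 2.4, reduced costs: (11.6, -3.4)
  x^k = (0.0, 7.0), subgradient = b - a^T x = -18.0
  y^{k+1} = 2.4 + 0.1*-18.0 = 0.6
Step 3: y^k = 0.6, reduced costs: (13.4, 7.4)
  x^k = (0.0, 0.0), subgradient = b - a^T x = 24.0
  y^{k+1} = 0.6 + 0.1*24.0 = 3.0
Dual objective at y_3 = 3.0: reduced costs (11.0, -7.0), box minimizer x = (0.0, 7.0)
g(y_3) = b*y + (c1 - a1*y)*x1 + (c2 - a2*y)*x2 = 24*3.0 + 11.0*0.0 + (-7.0)*7.0 = 72.0 + 0.0 - 49.0 = 23.0


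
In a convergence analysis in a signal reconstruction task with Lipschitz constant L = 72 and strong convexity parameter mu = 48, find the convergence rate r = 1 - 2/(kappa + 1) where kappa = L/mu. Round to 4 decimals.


Step 1: Compute the condition number.
kappa = L/mu = 72/48 = 1.5
Step 2: Compute the convergence rate.
r = 1 - 2/(kappa + 1) = 1 - 2*mu/(L + mu) = (L - mu)/(L + mu) = 24/120 = 0.2


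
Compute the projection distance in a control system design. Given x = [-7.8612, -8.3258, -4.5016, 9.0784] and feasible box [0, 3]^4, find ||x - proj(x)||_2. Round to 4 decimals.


Project each component onto [0, 3].
clip(-7.8612) = 0.0, clip(-8.3258) = 0.0, clip(-4.5016) = 0.0, clip(9.0784) = 3.0
Projection = [0.0, 0.0, 0.0, 3.0]
Squared diffs: [61.7985, 69.3189, 20.2644, 36.9469]
Distance = sqrt(188.3287) = 13.7233


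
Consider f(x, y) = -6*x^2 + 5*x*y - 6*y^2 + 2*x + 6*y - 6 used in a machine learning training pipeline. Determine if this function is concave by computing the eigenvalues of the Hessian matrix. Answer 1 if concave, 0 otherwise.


The Hessian of f(x,y) = -6*x^2 + 5*x*y - 6*y^2 + 2*x + 6*y - 6 is:
H = [[-12, 5], [5, -12]]
Trace = -12 - 12 = -24
Determinant = -12*-12 - (5)^2 = 119
Discriminant = (-24)^2 - 4*119 = 100.0
Eigenvalues: lambda_1 = -17.0, lambda_2 = -7.0
The function is concave.

1


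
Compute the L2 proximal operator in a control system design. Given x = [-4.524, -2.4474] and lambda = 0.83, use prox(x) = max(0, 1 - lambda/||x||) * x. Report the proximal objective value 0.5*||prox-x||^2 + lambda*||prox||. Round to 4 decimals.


Step 1: Compute ||x||.
||x|| = 5.1436
Step 2: Compute scaling factor.
scale = max(0, 1 - 0.83/5.1436) = 0.8386
Step 3: prox(x) = [-3.794, -2.0525]
||prox(x)|| = 4.3136
Step 4: Proximal objective.
0.5*||prox-x||^2 = 0.3445
lambda*||prox|| = 3.5803
Total = 3.9247


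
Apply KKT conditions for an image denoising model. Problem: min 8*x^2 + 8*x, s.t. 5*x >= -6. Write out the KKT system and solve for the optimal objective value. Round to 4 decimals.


Step 1: Try lambda = 0 (constraint inactive).
Stationarity: 2*8*x + 8 = 0
x* = -8/(2*8) = -0.5
Check constraint: 5*-0.5 = -2.5 >= -6 -- satisfied.
Step 2: Compute optimal value.
f(x*) = 8*(-0.5)^2 + 8*(-0.5) = -2.0


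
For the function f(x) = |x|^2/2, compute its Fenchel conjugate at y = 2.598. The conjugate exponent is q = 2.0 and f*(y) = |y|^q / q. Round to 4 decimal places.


The conjugate exponent q satisfies 1/p + 1/q = 1.
p = 2, so q = 2/(2 - 1) = 2.0
|y|^q = 2.598^2.0 = 6.7496
f*(2.598) = 6.7496 / 2.0 = 3.3748


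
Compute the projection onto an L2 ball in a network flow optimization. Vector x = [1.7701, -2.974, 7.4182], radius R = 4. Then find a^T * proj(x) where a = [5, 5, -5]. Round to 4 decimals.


Step 1: Compute ||x|| (intermediates to 6 decimals).
||x|| = sqrt(1.7701^2 + (-2.974)^2 + 7.4182^2) = 8.185818
Step 2: Project.
Since ||x|| > R, scale = R/||x|| = 4/8.185818 = 0.48865, proj(x) = scale * x
proj(x) = [0.864959, -1.453245, 3.624903]
Step 3: Dot product.
a^T * proj(x) = 5*0.864959 + 5*(-1.453245) - 5*3.624903 = -21.0659


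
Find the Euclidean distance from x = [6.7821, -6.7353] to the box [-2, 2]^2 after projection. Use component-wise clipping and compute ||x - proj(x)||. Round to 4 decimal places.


Project each component onto [-2, 2].
clip(6.7821) = 2.0, clip(-6.7353) = -2.0
Projection = [2.0, -2.0]
Squared diffs: [22.8685, 22.4231]
Distance = sqrt(45.2916) = 6.7299


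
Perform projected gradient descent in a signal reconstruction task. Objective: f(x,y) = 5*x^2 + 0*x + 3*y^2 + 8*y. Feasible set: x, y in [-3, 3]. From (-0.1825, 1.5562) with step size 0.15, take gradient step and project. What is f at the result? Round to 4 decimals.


Step 1: Compute gradient at (-0.1825, 1.5562).
grad_x = 2*5*-0.1825 + 0 = -1.825
grad_y = 2*3*1.5562 + 8 = 17.3372
Step 2: Gradient step.
x_raw = -0.1825 - 0.15*-1.825 = 0.0913
y_raw = 1.5562 - 0.15*17.3372 = -1.0444
Step 3: Project onto [-3, 3].
x_proj = clip(0.0913) = 0.0913
y_proj = clip(-1.0444) = -1.0444
Step 4: Evaluate f.
f(0.0913, -1.0444) = -5.0412


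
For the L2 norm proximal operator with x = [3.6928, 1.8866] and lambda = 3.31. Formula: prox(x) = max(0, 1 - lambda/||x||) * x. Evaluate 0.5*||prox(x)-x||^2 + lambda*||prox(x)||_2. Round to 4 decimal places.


Step 1: Compute ||x||.
||x|| = 4.1468
Step 2: Compute scaling factor.
scale = max(0, 1 - 3.31/4.1468) = 0.2018
Step 3: prox(x) = [0.7452, 0.3807]
||prox(x)|| = 0.8368
Step 4: Proximal objective.
0.5*||prox-x||^2 = 5.4781
lambda*||prox|| = 2.7698
Total = 8.2479


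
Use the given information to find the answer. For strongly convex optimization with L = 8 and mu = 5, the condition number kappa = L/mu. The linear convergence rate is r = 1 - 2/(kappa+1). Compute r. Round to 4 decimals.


Step 1: Compute the condition number.
kappa = L/mu = 8/5 = 1.6
Step 2: Compute the convergence rate.
r = 1 - 2/(kappa + 1) = 1 - 2*mu/(L + mu) = (L - mu)/(L + mu) = 3/13 = 0.2308


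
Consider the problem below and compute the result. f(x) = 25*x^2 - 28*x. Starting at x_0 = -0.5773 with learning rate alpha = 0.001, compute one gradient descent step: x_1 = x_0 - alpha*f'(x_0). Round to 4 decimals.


We compute the gradient at x_0 and apply the update.
f'(x) = 50*x - 28
f'(-0.5773) = 50*-0.5773 - 28 = -56.865
x_1 = -0.5773 - 0.001*-56.865 = -0.5204


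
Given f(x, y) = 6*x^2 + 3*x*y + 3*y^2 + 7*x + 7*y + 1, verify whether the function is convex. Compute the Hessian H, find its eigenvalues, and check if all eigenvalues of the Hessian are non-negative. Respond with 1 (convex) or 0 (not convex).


The Hessian of f(x,y) = 6*x^2 + 3*x*y + 3*y^2 + 7*x + 7*y + 1 is:
H = [[12, 3], [3, 6]]
Trace = 12 + 6 = 18
Determinant = 12*6 - (3)^2 = 63
Discriminant = (18)^2 - 4*63 = 72.0
Eigenvalues: lambda_1 = 4.7574, lambda_2 = 13.2426
The function is convex.

1


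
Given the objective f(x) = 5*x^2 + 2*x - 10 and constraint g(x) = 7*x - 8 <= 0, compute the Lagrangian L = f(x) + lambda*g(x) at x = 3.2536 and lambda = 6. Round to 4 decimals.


Step 1: Evaluate f(x).
f(3.2536) = 5*3.2536^2 + 2*3.2536 - 10 = 49.4368
Step 2: Evaluate g(x).
g(3.2536) = 7*3.2536 - 8 = 14.7752
Step 3: Compute Lagrangian.
L = 49.4368 + 6*14.7752 = 138.088


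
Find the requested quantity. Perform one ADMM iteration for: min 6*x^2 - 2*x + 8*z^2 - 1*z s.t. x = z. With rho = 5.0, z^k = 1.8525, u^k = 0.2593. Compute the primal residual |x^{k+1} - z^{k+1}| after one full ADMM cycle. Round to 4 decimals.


ADMM iteration with rho = 5.0, z^k = 1.8525, u^k = 0.2593
Step 1: x-update.
Minimize 6*x^2 - 2*x + (5.0/2)*(x - 1.8525 + 0.2593)^2
FOC: (2*6 + 5.0)*x = 2 + 5.0*(1.8525 - 0.2593)
x^{k+1} = 0.5862
Step 2: z-update.
Minimize 8*z^2 - 1*z + (5.0/2)*(0.5862 - z + 0.2593)^2
FOC: (2*8 + 5.0)*z = 1 + 5.0*(0.5862 + 0.2593)
z^{k+1} = 0.2489
Step 3: u-update.
u^{k+1} = 0.2593 + 0.5862 - 0.2489 = 0.5966
Step 4: Primal residual = |0.5862 - 0.2489| = 0.3373


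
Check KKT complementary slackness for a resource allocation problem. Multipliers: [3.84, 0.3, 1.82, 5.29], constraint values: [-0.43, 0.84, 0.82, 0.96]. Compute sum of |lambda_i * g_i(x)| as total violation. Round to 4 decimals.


KKT complementary slackness check:
lambda_1 * g_1 = 3.84 * -0.43 = -1.6512
lambda_2 * g_2 = 0.3 * 0.84 = 0.252
lambda_3 * g_3 = 1.82 * 0.82 = 1.4924
lambda_4 * g_4 = 5.29 * 0.96 = 5.0784
Total violation = 1.6512 + 0.252 + 1.4924 + 5.0784 = 8.474


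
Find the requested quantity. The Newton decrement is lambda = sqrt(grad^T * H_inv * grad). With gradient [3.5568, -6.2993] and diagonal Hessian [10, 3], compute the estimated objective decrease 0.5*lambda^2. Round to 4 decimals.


Step 1: H is diagonal, so H^(-1) * g = [0.3557, -2.0998].
Step 2: g^T H^(-1) g = sum_i g_i^2 / H_ii
  = (3.5568)^2/10 + (-6.2993)^2/3
  = 1.2651 + 13.2271 = 14.4921
Step 3: Objective decrease = 0.5 * g^T H^(-1) g = 7.2461


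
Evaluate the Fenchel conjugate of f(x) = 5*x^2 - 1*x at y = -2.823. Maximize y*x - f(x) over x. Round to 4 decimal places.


f*(y) = sup_x {y*x - a*x^2 - b*x} = sup_x {(y-b)*x - a*x^2}
FOC: (y - b) - 2a*x = 0 => x* = (y - b)/(2a)
x* = (-2.823 + 1)/(2*5) = -0.1823
f*(-2.823) = (y-b)^2/(4a) = (-2.823 + 1)^2/(4*5)
= 3.3233/20 = 0.1662


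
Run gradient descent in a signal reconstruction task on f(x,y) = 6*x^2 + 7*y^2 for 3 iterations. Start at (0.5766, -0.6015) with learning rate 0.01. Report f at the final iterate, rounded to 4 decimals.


Gradient descent on f(x,y) = 6*x^2 + 7*y^2.
Starting point: (0.5766, -0.6015), alpha = 0.01
Step 1: grad_x = 2*6*0.5766 = 6.9192, grad_y = 2*7*-0.6015 = -8.421
  x_1 = 0.5766 - 0.01*6.9192 = 0.5074
  y_1 = -0.6015 - 0.01*-8.421 = -0.5173
Step 2: grad_x = 2*6*0.5074 = 6.0889, grad_y = 2*7*-0.5173 = -7.2421
  x_2 = 0.5074 - 0.01*6.0889 = 0.4465
  y_2 = -0.5173 - 0.01*-7.2421 = -0.4449
Step 3: grad_x = 2*6*0.4465 = 5.3582, grad_y = 2*7*-0.4449 = -6.2282
  x_3 = 0.4465 - 0.01*5.3582 = 0.3929
  y_3 = -0.4449 - 0.01*-6.2282 = -0.3826
f(0.3929, -0.3826) = 6*0.3929^2 + 7*(-0.3826)^2 = 1.951


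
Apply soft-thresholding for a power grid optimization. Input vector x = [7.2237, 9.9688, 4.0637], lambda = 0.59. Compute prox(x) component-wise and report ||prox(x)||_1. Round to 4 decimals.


Soft-thresholding with lambda = 0.59:
prox(7.2237) = sign(7.2237)*max(|7.2237| - 0.59, 0) = 6.6337
prox(9.9688) = sign(9.9688)*max(|9.9688| - 0.59, 0) = 9.3788
prox(4.0637) = sign(4.0637)*max(|4.0637| - 0.59, 0) = 3.4737
prox(x) = [6.6337, 9.3788, 3.4737]
||prox(x)||_1 = 6.6337 + 9.3788 + 3.4737 = 19.4862


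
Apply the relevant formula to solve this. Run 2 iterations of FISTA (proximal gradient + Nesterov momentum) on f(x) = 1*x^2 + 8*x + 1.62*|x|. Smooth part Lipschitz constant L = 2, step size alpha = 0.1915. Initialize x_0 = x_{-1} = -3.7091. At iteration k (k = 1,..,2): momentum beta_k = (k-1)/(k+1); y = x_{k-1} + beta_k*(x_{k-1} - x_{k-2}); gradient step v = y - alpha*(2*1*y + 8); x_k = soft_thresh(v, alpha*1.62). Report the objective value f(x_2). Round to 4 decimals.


FISTA on f(x) = 1*x^2 + 8*x + 1.62*|x|
L = 2, alpha = 0.1915
Iteration 1: beta = 0.0, y = -3.7091 + 0.0*(-3.7091 + 3.7091) = -3.7091
  grad(y) = 0.5818, v = y - alpha*grad = -3.8205
  prox(v) = soft_thresh(-3.8205, 0.3102) = -3.5103
Iteration 2: beta = 0.3333, y = -3.5103 + 0.3333*(-3.5103 + 3.7091) = -3.444
  grad(y) = 1.112, v = y - alpha*grad = -3.657
  prox(v) = soft_thresh(-3.657, 0.3102) = -3.3467
f(x_2) = 1*(-3.3467)^2 + 8*(-3.3467) + 1.62*|-3.3467| = -10.1515


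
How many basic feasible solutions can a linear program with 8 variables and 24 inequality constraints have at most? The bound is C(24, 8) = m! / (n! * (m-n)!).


Each vertex corresponds to some choice of n active constraints out of m, so the number of vertices is at most C(m, n) = m! / (n!(m-n)!).
m = 24, n = 8
Numerator: 24 * 23 * 22 * 21 * 20 * 19 * 18 * 17
Denominator: 8! = 40320
C(24, 8) = 735471


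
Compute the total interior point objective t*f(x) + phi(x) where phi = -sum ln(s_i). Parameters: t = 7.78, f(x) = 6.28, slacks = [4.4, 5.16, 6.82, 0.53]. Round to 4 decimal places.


Step 1: Compute log-barrier.
ln values: [1.4816, 1.6409, 1.9199, -0.6349]
phi = -(1.4816 + 1.6409 + 1.9199 - 0.6349) = -4.4075
Step 2: Compute augmented objective.
t*f(x) = 7.78*6.28 = 48.8584
Total = 48.8584 - 4.4075 = 44.4509


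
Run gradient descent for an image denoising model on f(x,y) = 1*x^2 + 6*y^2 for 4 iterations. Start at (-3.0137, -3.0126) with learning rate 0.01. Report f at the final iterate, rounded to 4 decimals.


Gradient descent on f(x,y) = 1*x^2 + 6*y^2.
Starting point: (-3.0137, -3.0126), alpha = 0.01
Step 1: grad_x = 2*1*-3.0137 = -6.0274, grad_y = 2*6*-3.0126 = -36.1512
  x_1 = -3.0137 - 0.01*-6.0274 = -2.9534
  y_1 = -3.0126 - 0.01*-36.1512 = -2.6511
Step 2: grad_x = 2*1*-2.9534 = -5.9069, grad_y = 2*6*-2.6511 = -31.8131
  x_2 = -2.9534 - 0.01*-5.9069 = -2.8944
  y_2 = -2.6511 - 0.01*-31.8131 = -2.333
Step 3: grad_x = 2*1*-2.8944 = -5.7887, grad_y = 2*6*-2.333 = -27.9955
  x_3 = -2.8944 - 0.01*-5.7887 = -2.8365
  y_3 = -2.333 - 0.01*-27.9955 = -2.053
Step 4: grad_x = 2*1*-2.8365 = -5.6729, grad_y = 2*6*-2.053 = -24.636
  x_4 = -2.8365 - 0.01*-5.6729 = -2.7797
  y_4 = -2.053 - 0.01*-24.636 = -1.8066
f(-2.7797, -1.8066) = 1*(-2.7797)^2 + 6*(-1.8066)^2 = 27.3107


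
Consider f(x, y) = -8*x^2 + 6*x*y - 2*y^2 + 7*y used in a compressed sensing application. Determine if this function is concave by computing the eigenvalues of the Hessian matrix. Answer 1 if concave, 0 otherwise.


The Hessian of f(x,y) = -8*x^2 + 6*x*y - 2*y^2 + 7*y is:
H = [[-16, 6], [6, -4]]
Trace = -16 - 4 = -20
Determinant = -16*-4 - (6)^2 = 28
Discriminant = (-20)^2 - 4*28 = 288.0
Eigenvalues: lambda_1 = -18.4853, lambda_2 = -1.5147
The function is concave.

1


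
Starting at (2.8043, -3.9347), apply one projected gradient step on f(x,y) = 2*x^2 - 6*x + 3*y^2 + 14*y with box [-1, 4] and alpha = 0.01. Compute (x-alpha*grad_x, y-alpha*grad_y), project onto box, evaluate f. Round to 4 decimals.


Step 1: Compute gradient at (2.8043, -3.9347).
grad_x = 2*2*2.8043 - 6 = 5.2172
grad_y = 2*3*-3.9347 + 14 = -9.6082
Step 2: Gradient step.
x_raw = 2.8043 - 0.01*5.2172 = 2.7521
y_raw = -3.9347 - 0.01*-9.6082 = -3.8386
Step 3: Project onto [-1, 4].
x_proj = clip(2.7521) = 2.7521
y_proj = clip(-3.8386) = -1.0
Step 4: Evaluate f.
f(2.7521, -1.0) = -12.3644


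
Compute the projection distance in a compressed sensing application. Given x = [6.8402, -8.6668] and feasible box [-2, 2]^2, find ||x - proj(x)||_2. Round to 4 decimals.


Project each component onto [-2, 2].
clip(6.8402) = 2.0, clip(-8.6668) = -2.0
Projection = [2.0, -2.0]
Squared diffs: [23.4275, 44.4462]
Distance = sqrt(67.8737) = 8.2386


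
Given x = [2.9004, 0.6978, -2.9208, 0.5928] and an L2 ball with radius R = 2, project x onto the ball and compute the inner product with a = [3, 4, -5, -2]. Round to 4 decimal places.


Step 1: Compute ||x|| (intermediates to 6 decimals).
||x|| = sqrt(2.9004^2 + 0.6978^2 + (-2.9208)^2 + 0.5928^2) = 4.216839
Step 2: Project.
Since ||x|| > R, scale = R/||x|| = 2/4.216839 = 0.474289, proj(x) = scale * x
proj(x) = [1.375628, 0.330959, -1.385303, 0.281159]
Step 3: Dot product.
a^T * proj(x) = 3*1.375628 + 4*0.330959 - 5*(-1.385303) - 2*0.281159 = 11.8149


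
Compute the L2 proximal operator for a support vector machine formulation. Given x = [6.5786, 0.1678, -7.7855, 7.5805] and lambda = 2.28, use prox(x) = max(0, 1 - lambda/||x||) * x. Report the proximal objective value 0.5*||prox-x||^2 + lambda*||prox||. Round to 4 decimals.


Step 1: Compute ||x||.
||x|| = 12.7037
Step 2: Compute scaling factor.
scale = max(0, 1 - 2.28/12.7037) = 0.8205
Step 3: prox(x) = [5.3979, 0.1377, -6.3882, 6.22]
||prox(x)|| = 10.4237
Step 4: Proximal objective.
0.5*||prox-x||^2 = 2.5992
lambda*||prox|| = 23.766
Total = 26.3652


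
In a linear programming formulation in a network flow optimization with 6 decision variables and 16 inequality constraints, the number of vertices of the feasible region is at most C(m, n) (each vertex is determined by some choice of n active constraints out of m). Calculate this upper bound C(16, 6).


Each vertex corresponds to some choice of n active constraints out of m, so the number of vertices is at most C(m, n) = m! / (n!(m-n)!).
m = 16, n = 6
Numerator: 16 * 15 * 14 * 13 * 12 * 11
Denominator: 6! = 720
C(16, 6) = 8008


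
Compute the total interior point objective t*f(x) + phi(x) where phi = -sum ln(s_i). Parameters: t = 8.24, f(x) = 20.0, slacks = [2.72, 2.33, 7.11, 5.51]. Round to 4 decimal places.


Step 1: Compute log-barrier.
ln values: [1.0006, 0.8459, 1.9615, 1.7066]
phi = -(1.0006 + 0.8459 + 1.9615 + 1.7066) = -5.5146
Step 2: Compute augmented objective.
t*f(x) = 8.24*20.0 = 164.8
Total = 164.8 - 5.5146 = 159.2854


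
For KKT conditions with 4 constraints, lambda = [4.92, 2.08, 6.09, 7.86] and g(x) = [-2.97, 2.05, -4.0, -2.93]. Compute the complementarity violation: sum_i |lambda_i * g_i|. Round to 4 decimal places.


KKT complementary slackness check:
lambda_1 * g_1 = 4.92 * -2.97 = -14.6124
lambda_2 * g_2 = 2.08 * 2.05 = 4.264
lambda_3 * g_3 = 6.09 * -4.0 = -24.36
lambda_4 * g_4 = 7.86 * -2.93 = -23.0298
Total violation = 14.6124 + 4.264 + 24.36 + 23.0298 = 66.2662


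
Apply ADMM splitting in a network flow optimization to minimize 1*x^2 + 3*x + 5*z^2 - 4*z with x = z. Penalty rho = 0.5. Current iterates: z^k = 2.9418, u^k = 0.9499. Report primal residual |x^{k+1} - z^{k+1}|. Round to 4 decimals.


ADMM iteration with rho = 0.5, z^k = 2.9418, u^k = 0.9499
Step 1: x-update.
Minimize 1*x^2 + 3*x + (0.5/2)*(x - 2.9418 + 0.9499)^2
FOC: (2*1 + 0.5)*x = -3 + 0.5*(2.9418 - 0.9499)
x^{k+1} = -0.8016
Step 2: z-update.
Minimize 5*z^2 - 4*z + (0.5/2)*(-0.8016 - z + 0.9499)^2
FOC: (2*5 + 0.5)*z = 4 + 0.5*(-0.8016 + 0.9499)
z^{k+1} = 0.388
Step 3: u-update.
u^{k+1} = 0.9499 - 0.8016 - 0.388 = -0.2397
Step 4: Primal residual = |-0.8016 - 0.388| = 1.1896


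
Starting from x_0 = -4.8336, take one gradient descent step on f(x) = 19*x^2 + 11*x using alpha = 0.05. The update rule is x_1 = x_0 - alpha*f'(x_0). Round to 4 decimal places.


We compute the gradient at x_0 and apply the update.
f'(x) = 38*x + 11
f'(-4.8336) = 38*-4.8336 + 11 = -172.6768
x_1 = -4.8336 - 0.05*-172.6768 = 3.8002


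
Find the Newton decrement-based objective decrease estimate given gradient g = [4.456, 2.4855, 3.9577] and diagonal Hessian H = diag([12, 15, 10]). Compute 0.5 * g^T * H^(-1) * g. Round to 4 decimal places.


Step 1: H is diagonal, so H^(-1) * g = [0.3713, 0.1657, 0.3958].
Step 2: g^T H^(-1) g = sum_i g_i^2 / H_ii
  = (4.456)^2/12 + (2.4855)^2/15 + (3.9577)^2/10
  = 1.6547 + 0.4118 + 1.5663 = 3.6328
Step 3: Objective decrease = 0.5 * g^T H^(-1) g = 1.8164


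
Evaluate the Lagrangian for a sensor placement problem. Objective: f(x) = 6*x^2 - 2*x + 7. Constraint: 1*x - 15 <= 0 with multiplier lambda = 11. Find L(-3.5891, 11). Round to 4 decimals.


Step 1: Evaluate f(x).
f(-3.5891) = 6*(-3.5891)^2 - 2*(-3.5891) + 7 = 91.468
Step 2: Evaluate g(x).
g(-3.5891) = 1*-3.5891 - 15 = -18.5891
Step 3: Compute Lagrangian.
L = 91.468 + 11*-18.5891 = -113.0121


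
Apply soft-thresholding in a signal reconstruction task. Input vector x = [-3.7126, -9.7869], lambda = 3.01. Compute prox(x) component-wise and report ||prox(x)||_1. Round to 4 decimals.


Soft-thresholding with lambda = 3.01:
prox(-3.7126) = sign(-3.7126)*max(|-3.7126| - 3.01, 0) = -0.7026
prox(-9.7869) = sign(-9.7869)*max(|-9.7869| - 3.01, 0) = -6.7769
prox(x) = [-0.7026, -6.7769]
||prox(x)||_1 = 0.7026 + 6.7769 = 7.4795


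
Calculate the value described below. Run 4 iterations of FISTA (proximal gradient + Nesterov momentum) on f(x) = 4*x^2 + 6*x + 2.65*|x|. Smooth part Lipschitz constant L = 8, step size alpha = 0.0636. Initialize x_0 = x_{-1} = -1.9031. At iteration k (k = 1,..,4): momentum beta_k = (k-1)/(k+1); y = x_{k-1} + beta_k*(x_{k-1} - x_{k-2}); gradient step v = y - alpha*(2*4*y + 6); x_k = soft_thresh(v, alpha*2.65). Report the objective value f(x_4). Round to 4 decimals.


FISTA on f(x) = 4*x^2 + 6*x + 2.65*|x|
L = 8, alpha = 0.0636
Iteration 1: beta = 0.0, y = -1.9031 + 0.0*(-1.9031 + 1.9031) = -1.9031
  grad(y) = -9.2248, v = y - alpha*grad = -1.3164
  prox(v) = soft_thresh(-1.3164, 0.1685) = -1.1479
Iteration 2: beta = 0.3333, y = -1.1479 + 0.3333*(-1.1479 + 1.9031) = -0.8961
  grad(y) = -1.1689, v = y - alpha*grad = -0.8218
  prox(v) = soft_thresh(-0.8218, 0.1685) = -0.6532
Iteration 3: beta = 0.5, y = -0.6532 + 0.5*(-0.6532 + 1.1479) = -0.4059
  grad(y) = 2.7527, v = y - alpha*grad = -0.581
  prox(v) = soft_thresh(-0.581, 0.1685) = -0.4124
Iteration 4: beta = 0.6, y = -0.4124 + 0.6*(-0.4124 + 0.6532) = -0.268
  grad(y) = 3.8562, v = y - alpha*grad = -0.5132
  prox(v) = soft_thresh(-0.5132, 0.1685) = -0.3447
f(x_4) = 4*(-0.3447)^2 + 6*(-0.3447) + 2.65*|-0.3447| = -0.6795
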